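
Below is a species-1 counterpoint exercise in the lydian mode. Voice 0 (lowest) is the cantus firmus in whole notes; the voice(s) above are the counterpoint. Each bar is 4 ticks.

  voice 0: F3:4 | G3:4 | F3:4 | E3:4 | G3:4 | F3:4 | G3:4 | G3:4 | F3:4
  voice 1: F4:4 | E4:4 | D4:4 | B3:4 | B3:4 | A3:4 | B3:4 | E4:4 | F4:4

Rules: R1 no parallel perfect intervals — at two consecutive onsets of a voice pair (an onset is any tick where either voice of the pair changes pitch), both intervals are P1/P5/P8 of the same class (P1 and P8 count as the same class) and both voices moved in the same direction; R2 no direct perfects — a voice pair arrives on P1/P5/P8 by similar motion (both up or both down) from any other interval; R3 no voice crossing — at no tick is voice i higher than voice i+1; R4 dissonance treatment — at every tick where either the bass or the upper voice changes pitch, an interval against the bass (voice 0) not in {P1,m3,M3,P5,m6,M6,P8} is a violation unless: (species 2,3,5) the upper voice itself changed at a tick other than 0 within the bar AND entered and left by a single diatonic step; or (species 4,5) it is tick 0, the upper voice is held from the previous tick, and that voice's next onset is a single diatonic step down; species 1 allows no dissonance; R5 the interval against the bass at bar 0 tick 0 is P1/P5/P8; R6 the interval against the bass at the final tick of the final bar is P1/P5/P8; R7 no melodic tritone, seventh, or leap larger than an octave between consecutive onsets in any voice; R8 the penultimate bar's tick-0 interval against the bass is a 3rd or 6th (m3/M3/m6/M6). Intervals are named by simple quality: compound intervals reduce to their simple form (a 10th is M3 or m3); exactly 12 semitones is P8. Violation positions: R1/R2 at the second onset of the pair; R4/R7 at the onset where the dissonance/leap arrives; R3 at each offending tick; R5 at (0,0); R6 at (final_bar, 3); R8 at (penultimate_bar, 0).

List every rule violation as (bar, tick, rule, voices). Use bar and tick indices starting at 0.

(3, 0, R2, (0, 1))

bar 0: v0=F3 v1=F4 downbeat P8
bar 1: v0=G3 v1=E4 downbeat M6
bar 2: v0=F3 v1=D4 downbeat M6
bar 3: v0=E3 v1=B3 downbeat P5
bar 4: v0=G3 v1=B3 downbeat M3
bar 5: v0=F3 v1=A3 downbeat M3
bar 6: v0=G3 v1=B3 downbeat M3
bar 7: v0=G3 v1=E4 downbeat M6
bar 8: v0=F3 v1=F4 downbeat P8
  -> R2 @ bar 3 tick 0 v(0, 1): F3/D4 M6 -> E3/B3 P5 similar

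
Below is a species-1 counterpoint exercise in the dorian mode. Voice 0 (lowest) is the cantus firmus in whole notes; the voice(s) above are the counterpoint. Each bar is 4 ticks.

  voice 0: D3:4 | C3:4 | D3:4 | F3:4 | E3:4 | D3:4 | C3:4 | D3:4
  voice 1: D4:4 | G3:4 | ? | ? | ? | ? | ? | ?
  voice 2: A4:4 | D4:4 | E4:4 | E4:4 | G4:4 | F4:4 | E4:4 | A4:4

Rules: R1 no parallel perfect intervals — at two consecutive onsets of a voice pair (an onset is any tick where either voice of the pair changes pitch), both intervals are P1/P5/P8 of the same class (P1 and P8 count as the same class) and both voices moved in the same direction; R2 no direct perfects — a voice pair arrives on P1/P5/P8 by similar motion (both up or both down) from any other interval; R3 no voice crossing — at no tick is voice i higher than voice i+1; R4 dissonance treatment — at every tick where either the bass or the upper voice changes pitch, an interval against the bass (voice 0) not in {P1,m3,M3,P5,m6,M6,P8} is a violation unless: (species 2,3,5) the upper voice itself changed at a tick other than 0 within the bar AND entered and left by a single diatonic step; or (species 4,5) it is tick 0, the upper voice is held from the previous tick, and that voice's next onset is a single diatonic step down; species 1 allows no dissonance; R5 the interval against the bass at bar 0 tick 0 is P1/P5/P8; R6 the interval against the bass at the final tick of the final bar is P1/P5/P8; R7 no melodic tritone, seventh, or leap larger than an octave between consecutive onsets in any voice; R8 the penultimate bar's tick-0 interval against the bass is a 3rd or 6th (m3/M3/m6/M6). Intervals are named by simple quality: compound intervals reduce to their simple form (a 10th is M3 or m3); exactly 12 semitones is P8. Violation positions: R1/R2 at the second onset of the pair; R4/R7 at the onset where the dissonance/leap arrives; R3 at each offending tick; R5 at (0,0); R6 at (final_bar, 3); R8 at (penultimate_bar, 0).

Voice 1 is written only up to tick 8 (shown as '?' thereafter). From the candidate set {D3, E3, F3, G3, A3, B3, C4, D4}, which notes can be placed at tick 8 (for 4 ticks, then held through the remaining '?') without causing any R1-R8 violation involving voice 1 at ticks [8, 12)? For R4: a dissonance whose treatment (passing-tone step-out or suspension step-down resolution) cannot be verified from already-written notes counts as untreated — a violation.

D3: legal
E3: violates R4
F3: legal
G3: violates R4
A3: violates R1
B3: legal
C4: violates R4
D4: violates R2

{B3, D3, F3}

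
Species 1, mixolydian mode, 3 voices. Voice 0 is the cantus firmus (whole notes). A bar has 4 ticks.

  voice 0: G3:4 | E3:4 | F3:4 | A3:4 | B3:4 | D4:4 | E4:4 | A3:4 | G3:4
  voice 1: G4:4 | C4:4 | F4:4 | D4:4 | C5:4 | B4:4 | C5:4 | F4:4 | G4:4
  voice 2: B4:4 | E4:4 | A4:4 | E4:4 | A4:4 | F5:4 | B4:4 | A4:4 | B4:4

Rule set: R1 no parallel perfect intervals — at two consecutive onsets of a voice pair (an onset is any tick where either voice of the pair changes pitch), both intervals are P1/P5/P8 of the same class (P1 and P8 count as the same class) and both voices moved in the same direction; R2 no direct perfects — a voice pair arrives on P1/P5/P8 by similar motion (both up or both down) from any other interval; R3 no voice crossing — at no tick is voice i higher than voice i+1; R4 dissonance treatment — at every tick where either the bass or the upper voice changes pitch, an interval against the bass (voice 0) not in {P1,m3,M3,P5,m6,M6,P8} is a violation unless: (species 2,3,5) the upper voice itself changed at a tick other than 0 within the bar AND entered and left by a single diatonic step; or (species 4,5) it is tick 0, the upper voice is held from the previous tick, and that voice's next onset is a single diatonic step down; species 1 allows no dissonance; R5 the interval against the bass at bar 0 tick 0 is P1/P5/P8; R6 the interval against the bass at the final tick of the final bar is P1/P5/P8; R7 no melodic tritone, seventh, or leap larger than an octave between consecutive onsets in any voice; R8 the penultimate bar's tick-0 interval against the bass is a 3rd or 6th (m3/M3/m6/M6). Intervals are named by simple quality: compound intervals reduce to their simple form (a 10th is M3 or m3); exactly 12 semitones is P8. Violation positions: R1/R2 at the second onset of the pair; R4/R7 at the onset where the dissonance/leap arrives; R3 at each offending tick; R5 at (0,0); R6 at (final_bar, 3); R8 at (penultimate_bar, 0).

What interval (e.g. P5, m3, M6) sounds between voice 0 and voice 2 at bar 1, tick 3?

voice 0=E3 voice 2=E4 -> P8

P8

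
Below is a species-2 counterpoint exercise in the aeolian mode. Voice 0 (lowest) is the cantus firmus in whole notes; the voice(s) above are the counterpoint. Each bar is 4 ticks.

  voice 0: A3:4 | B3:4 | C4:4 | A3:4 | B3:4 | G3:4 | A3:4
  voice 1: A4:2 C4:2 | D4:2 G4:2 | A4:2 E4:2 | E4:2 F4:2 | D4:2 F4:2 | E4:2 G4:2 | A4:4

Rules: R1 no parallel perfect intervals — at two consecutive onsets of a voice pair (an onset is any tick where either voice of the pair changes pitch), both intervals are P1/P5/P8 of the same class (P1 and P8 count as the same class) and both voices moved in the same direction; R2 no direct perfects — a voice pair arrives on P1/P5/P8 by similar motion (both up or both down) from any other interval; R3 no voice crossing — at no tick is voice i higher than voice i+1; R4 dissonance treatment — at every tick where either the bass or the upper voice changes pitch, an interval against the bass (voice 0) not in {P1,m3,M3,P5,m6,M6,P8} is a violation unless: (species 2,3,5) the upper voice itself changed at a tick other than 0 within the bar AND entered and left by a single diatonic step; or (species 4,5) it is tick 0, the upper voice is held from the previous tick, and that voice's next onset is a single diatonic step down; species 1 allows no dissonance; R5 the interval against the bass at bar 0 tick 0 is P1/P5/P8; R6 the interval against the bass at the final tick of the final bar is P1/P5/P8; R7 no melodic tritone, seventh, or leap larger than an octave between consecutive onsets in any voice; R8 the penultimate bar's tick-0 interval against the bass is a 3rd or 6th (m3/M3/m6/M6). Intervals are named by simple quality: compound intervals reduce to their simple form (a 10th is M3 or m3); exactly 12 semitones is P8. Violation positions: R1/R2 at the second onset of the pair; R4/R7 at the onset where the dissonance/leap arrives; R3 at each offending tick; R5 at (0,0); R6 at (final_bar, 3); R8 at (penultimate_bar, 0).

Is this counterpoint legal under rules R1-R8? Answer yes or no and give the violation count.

No (2 violations)

bar 0: v0=A3 v1=A4 (P8)
bar 1: v0=B3 v1=D4 (m3)
bar 2: v0=C4 v1=A4 (M6)
bar 3: v0=A3 v1=E4 (P5)
bar 4: v0=B3 v1=D4 (m3)
bar 5: v0=G3 v1=E4 (M6)
bar 6: v0=A3 v1=A4 (P8)
  R4 @ bar4.2: B3/F4 TT untreated
  R1 @ bar6.0: G3/G4 P8 -> A3/A4 P8 similar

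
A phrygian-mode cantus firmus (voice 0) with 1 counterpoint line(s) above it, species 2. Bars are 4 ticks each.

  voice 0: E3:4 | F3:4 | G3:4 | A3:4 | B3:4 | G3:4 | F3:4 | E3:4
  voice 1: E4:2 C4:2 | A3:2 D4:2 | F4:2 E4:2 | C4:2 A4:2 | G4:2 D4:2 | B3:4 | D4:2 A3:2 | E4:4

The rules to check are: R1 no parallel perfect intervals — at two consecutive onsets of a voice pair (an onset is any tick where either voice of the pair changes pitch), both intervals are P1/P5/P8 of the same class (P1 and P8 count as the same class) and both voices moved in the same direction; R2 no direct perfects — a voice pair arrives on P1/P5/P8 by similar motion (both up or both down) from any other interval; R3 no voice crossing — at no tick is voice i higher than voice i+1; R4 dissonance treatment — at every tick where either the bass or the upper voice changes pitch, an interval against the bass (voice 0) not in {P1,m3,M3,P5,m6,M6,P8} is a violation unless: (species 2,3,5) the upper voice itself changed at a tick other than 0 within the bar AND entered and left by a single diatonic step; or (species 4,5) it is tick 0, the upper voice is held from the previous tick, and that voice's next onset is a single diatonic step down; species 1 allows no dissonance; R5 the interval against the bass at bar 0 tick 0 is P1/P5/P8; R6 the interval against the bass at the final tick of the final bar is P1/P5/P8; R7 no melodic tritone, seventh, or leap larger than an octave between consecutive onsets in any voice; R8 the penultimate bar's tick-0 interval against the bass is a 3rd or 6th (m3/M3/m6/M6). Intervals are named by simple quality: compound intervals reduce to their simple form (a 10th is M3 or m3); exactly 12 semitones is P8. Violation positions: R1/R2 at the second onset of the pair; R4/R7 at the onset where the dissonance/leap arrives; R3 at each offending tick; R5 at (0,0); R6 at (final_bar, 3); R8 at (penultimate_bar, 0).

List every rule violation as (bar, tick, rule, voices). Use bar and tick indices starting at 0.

(2, 0, R4, (0, 1))

bar 0: v0=E3 v1=E4 downbeat P8
bar 1: v0=F3 v1=A3 downbeat M3
bar 2: v0=G3 v1=F4 downbeat m7
bar 3: v0=A3 v1=C4 downbeat m3
bar 4: v0=B3 v1=G4 downbeat m6
bar 5: v0=G3 v1=B3 downbeat M3
bar 6: v0=F3 v1=D4 downbeat M6
bar 7: v0=E3 v1=E4 downbeat P8
  -> R4 @ bar 2 tick 0 v(0, 1): G3/F4 m7 untreated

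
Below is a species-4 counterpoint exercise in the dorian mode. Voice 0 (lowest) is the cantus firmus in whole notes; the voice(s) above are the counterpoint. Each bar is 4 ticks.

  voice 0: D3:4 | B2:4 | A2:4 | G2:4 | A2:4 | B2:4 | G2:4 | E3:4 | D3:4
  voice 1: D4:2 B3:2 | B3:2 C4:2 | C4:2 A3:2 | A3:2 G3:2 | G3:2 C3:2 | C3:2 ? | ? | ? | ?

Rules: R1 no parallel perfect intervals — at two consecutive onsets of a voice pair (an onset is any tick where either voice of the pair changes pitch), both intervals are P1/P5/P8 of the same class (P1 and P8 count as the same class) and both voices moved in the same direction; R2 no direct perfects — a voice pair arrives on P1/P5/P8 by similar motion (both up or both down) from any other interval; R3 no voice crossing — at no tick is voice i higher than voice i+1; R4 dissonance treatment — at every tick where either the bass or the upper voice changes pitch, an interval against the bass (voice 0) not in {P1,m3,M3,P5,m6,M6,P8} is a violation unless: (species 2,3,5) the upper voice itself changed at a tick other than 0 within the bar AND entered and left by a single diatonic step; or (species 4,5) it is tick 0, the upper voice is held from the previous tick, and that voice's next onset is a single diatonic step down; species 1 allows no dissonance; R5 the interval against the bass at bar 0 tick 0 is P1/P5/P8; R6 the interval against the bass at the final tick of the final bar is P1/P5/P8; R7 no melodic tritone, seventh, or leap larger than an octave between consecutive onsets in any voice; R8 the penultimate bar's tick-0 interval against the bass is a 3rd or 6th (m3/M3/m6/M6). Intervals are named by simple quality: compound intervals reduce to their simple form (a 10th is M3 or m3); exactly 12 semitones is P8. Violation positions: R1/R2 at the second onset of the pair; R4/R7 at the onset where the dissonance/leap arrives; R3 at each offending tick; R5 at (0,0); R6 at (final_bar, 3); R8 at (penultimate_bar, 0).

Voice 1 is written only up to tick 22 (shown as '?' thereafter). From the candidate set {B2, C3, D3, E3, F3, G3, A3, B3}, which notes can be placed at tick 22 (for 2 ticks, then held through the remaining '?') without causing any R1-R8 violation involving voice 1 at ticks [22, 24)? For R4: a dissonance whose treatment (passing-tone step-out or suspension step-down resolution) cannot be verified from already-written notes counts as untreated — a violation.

B2: legal
C3: legal
D3: legal
E3: violates R4
F3: violates R4
G3: legal
A3: violates R4
B3: violates R7

{B2, C3, D3, G3}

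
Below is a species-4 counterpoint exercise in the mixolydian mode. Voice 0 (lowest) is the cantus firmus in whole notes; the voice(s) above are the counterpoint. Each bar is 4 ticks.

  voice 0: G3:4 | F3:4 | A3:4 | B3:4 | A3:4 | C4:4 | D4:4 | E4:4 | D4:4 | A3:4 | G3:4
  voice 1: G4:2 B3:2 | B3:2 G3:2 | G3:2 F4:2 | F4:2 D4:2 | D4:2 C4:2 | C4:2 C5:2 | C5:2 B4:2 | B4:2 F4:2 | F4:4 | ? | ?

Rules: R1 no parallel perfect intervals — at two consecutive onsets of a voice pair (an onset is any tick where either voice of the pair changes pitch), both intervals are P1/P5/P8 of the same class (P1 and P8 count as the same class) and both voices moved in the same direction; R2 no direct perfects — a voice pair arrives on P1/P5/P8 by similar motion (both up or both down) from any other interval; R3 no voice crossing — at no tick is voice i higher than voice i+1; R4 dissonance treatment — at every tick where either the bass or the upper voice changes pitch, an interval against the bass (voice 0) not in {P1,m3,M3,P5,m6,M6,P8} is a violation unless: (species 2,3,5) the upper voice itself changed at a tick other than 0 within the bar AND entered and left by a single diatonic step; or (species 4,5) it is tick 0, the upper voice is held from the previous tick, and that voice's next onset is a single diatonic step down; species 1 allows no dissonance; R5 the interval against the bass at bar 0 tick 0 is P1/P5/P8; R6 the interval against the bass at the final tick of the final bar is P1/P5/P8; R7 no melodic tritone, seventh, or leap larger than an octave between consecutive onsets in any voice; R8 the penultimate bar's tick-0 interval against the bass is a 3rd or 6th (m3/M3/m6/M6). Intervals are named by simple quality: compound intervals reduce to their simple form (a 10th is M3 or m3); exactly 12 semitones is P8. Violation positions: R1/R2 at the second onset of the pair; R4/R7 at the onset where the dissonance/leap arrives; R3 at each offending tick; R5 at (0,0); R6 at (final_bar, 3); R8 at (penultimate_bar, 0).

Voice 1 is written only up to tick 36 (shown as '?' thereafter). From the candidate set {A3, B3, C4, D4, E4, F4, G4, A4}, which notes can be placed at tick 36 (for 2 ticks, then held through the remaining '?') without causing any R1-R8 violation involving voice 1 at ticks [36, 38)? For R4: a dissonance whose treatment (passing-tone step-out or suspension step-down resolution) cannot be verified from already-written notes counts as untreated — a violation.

{C4, F4}

A3: violates R2,R8
B3: violates R4,R7,R8
C4: legal
D4: violates R4,R8
E4: violates R2,R8
F4: legal
G4: violates R4,R8
A4: violates R8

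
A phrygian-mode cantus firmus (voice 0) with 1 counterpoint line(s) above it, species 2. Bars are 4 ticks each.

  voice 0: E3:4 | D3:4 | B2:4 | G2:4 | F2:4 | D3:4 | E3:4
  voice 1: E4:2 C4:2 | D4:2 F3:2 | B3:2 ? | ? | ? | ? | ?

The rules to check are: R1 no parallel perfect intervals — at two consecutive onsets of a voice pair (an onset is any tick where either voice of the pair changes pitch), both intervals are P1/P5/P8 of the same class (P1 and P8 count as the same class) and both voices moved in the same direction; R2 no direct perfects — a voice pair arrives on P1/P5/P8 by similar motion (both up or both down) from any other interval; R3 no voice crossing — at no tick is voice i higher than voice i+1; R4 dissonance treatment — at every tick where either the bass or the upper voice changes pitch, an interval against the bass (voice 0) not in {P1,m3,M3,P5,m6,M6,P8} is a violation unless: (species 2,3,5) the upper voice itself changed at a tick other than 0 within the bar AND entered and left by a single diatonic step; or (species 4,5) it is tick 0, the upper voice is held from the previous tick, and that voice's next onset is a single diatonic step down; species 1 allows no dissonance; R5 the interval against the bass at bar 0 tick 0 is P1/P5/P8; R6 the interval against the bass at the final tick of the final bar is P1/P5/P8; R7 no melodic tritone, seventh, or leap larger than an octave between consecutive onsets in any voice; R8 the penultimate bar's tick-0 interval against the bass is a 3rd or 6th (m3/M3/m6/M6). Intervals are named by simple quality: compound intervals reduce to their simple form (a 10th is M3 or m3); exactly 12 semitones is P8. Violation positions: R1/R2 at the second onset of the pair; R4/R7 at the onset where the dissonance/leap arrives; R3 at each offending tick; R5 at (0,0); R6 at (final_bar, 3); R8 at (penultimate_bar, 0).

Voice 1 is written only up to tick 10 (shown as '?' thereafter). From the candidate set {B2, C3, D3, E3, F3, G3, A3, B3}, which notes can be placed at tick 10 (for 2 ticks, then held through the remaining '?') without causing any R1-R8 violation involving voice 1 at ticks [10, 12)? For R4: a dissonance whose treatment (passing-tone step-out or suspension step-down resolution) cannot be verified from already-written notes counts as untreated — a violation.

{B2, B3, D3, G3}

B2: legal
C3: violates R4,R7
D3: legal
E3: violates R4
F3: violates R4,R7
G3: legal
A3: violates R4
B3: legal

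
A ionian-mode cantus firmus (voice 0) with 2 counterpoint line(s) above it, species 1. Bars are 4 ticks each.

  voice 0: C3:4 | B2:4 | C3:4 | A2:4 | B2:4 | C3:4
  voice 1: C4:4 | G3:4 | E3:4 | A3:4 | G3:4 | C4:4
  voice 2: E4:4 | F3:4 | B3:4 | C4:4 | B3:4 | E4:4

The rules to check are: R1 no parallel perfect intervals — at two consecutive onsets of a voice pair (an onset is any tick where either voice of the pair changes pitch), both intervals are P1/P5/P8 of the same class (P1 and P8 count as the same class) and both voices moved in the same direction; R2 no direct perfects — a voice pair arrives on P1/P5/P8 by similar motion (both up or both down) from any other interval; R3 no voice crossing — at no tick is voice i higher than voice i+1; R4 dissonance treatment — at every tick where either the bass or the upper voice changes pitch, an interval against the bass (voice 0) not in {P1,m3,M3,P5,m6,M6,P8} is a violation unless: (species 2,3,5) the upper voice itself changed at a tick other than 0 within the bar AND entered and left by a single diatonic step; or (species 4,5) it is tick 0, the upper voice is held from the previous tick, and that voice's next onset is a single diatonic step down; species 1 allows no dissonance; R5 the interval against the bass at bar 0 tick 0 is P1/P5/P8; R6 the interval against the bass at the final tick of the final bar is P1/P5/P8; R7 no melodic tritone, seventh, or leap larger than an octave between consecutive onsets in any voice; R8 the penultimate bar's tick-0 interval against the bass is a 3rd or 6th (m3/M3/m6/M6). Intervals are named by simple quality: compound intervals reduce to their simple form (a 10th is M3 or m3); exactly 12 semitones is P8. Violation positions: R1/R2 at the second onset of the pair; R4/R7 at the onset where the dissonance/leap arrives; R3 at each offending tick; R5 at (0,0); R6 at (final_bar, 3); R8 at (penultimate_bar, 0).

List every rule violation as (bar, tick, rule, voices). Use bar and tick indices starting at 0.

bar 0: v0=C3 v1=C4 v2=E4 downbeat M3
bar 1: v0=B2 v1=G3 v2=F3 downbeat TT
bar 2: v0=C3 v1=E3 v2=B3 downbeat M7
bar 3: v0=A2 v1=A3 v2=C4 downbeat m3
bar 4: v0=B2 v1=G3 v2=B3 downbeat P8
bar 5: v0=C3 v1=C4 v2=E4 downbeat M3
  -> R5 @ bar 0 tick 0 v(0, 2): opens on M3
  -> R3 @ bar 1 tick 0 v(1, 2): G3 above F3
  -> R4 @ bar 1 tick 0 v(0, 2): B2/F3 TT untreated
  -> R7 @ bar 1 tick 0 v(2,): E4->F3 leap 11st
  -> R3 @ bar 1 tick 1 v(1, 2): G3 above F3
  -> R3 @ bar 1 tick 2 v(1, 2): G3 above F3
  -> R3 @ bar 1 tick 3 v(1, 2): G3 above F3
  -> R4 @ bar 2 tick 0 v(0, 2): C3/B3 M7 untreated
  -> R7 @ bar 2 tick 0 v(2,): F3->B3 leap 6st
  -> R8 @ bar 4 tick 0 v(0, 2): penult P8 not 3rd/6th
  -> R2 @ bar 5 tick 0 v(0, 1): B2/G3 m6 -> C3/C4 P8 similar
  -> R6 @ bar 5 tick 3 v(0, 2): closes on M3

(0, 0, R5, (0, 2))
(1, 0, R3, (1, 2))
(1, 0, R4, (0, 2))
(1, 0, R7, (2,))
(1, 1, R3, (1, 2))
(1, 2, R3, (1, 2))
(1, 3, R3, (1, 2))
(2, 0, R4, (0, 2))
(2, 0, R7, (2,))
(4, 0, R8, (0, 2))
(5, 0, R2, (0, 1))
(5, 3, R6, (0, 2))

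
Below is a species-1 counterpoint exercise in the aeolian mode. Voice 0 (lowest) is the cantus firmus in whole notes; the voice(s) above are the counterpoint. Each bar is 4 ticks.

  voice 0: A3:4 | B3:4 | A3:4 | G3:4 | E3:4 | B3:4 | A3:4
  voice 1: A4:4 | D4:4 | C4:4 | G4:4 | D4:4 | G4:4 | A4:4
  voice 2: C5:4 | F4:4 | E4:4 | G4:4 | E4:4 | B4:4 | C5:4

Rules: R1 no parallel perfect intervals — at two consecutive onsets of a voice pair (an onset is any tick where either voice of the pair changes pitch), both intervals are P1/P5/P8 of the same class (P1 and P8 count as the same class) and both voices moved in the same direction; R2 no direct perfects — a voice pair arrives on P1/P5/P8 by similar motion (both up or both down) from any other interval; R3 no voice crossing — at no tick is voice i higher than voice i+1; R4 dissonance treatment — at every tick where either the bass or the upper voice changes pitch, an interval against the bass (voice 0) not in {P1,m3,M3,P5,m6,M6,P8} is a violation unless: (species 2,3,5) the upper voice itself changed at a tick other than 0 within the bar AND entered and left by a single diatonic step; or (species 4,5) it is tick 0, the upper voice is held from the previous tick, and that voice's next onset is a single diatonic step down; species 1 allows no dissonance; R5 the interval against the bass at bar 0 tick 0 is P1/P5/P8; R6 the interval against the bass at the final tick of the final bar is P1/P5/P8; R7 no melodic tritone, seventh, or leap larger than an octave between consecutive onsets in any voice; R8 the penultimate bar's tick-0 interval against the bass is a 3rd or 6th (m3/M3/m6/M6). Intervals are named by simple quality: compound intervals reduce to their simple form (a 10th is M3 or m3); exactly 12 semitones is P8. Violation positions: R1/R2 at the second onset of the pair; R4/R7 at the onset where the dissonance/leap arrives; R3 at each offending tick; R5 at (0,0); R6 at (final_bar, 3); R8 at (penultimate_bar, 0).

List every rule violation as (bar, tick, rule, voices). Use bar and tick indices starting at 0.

(0, 0, R5, (0, 2))
(1, 0, R4, (0, 2))
(2, 0, R2, (0, 2))
(3, 0, R2, (1, 2))
(4, 0, R1, (0, 2))
(4, 0, R4, (0, 1))
(5, 0, R1, (0, 2))
(5, 0, R8, (0, 2))
(6, 3, R6, (0, 2))

bar 0: v0=A3 v1=A4 v2=C5 downbeat m3
bar 1: v0=B3 v1=D4 v2=F4 downbeat TT
bar 2: v0=A3 v1=C4 v2=E4 downbeat P5
bar 3: v0=G3 v1=G4 v2=G4 downbeat P8
bar 4: v0=E3 v1=D4 v2=E4 downbeat P8
bar 5: v0=B3 v1=G4 v2=B4 downbeat P8
bar 6: v0=A3 v1=A4 v2=C5 downbeat m3
  -> R5 @ bar 0 tick 0 v(0, 2): opens on m3
  -> R4 @ bar 1 tick 0 v(0, 2): B3/F4 TT untreated
  -> R2 @ bar 2 tick 0 v(0, 2): B3/F4 TT -> A3/E4 P5 similar
  -> R2 @ bar 3 tick 0 v(1, 2): C4/E4 M3 -> G4/G4 P1 similar
  -> R1 @ bar 4 tick 0 v(0, 2): G3/G4 P8 -> E3/E4 P8 similar
  -> R4 @ bar 4 tick 0 v(0, 1): E3/D4 m7 untreated
  -> R1 @ bar 5 tick 0 v(0, 2): E3/E4 P8 -> B3/B4 P8 similar
  -> R8 @ bar 5 tick 0 v(0, 2): penult P8 not 3rd/6th
  -> R6 @ bar 6 tick 3 v(0, 2): closes on m3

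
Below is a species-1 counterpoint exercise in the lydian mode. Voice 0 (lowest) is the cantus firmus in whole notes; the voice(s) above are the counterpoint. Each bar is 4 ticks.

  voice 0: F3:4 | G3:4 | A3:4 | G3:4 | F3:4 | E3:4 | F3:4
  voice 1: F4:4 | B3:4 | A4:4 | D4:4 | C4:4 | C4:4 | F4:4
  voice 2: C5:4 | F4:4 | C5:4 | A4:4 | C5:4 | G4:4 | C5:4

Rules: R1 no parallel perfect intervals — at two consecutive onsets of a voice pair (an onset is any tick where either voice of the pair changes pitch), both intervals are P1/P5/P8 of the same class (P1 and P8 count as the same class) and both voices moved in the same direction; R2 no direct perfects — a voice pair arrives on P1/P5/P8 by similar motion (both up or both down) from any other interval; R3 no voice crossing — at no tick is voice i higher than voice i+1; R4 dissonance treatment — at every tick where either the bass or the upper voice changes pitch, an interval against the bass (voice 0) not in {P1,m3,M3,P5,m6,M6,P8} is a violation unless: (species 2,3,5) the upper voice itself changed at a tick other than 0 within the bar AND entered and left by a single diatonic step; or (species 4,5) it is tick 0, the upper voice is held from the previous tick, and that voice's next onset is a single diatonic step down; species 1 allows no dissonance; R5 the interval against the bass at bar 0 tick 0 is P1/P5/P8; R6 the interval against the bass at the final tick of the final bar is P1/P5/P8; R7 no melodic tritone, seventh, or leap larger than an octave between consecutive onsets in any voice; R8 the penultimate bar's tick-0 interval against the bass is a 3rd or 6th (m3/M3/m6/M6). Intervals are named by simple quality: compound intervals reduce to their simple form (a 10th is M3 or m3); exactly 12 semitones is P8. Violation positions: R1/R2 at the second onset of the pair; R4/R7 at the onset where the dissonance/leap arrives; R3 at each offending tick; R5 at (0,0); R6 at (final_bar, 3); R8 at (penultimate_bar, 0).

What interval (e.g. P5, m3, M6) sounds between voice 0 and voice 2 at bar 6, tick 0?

P5

voice 0=F3 voice 2=C5 -> P5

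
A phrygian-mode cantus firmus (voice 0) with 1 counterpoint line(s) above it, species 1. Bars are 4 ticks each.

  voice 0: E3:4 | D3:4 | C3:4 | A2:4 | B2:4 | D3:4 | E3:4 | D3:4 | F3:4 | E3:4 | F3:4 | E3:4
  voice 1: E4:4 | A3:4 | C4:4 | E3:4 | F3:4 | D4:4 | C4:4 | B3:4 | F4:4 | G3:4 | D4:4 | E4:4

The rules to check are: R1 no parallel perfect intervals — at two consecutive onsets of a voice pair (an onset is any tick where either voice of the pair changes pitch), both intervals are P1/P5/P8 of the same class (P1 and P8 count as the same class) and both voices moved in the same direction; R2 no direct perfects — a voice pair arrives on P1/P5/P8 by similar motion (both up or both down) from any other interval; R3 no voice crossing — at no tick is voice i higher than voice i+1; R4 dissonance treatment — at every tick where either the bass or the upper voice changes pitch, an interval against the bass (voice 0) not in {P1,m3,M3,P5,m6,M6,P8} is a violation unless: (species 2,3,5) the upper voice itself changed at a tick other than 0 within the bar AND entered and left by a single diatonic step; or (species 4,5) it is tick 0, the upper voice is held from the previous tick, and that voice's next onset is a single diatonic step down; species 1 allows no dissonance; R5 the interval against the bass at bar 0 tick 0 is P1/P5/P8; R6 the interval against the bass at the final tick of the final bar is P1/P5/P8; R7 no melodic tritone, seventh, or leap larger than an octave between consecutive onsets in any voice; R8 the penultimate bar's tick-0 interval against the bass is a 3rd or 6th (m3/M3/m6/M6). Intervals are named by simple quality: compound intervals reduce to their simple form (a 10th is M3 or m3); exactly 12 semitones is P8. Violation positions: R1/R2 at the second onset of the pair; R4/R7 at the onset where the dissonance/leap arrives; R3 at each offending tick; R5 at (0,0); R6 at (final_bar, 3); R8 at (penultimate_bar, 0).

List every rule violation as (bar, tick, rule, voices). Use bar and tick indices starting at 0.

bar 0: v0=E3 v1=E4 downbeat P8
bar 1: v0=D3 v1=A3 downbeat P5
bar 2: v0=C3 v1=C4 downbeat P8
bar 3: v0=A2 v1=E3 downbeat P5
bar 4: v0=B2 v1=F3 downbeat TT
bar 5: v0=D3 v1=D4 downbeat P8
bar 6: v0=E3 v1=C4 downbeat m6
bar 7: v0=D3 v1=B3 downbeat M6
bar 8: v0=F3 v1=F4 downbeat P8
bar 9: v0=E3 v1=G3 downbeat m3
bar 10: v0=F3 v1=D4 downbeat M6
bar 11: v0=E3 v1=E4 downbeat P8
  -> R2 @ bar 1 tick 0 v(0, 1): E3/E4 P8 -> D3/A3 P5 similar
  -> R2 @ bar 3 tick 0 v(0, 1): C3/C4 P8 -> A2/E3 P5 similar
  -> R4 @ bar 4 tick 0 v(0, 1): B2/F3 TT untreated
  -> R2 @ bar 5 tick 0 v(0, 1): B2/F3 TT -> D3/D4 P8 similar
  -> R2 @ bar 8 tick 0 v(0, 1): D3/B3 M6 -> F3/F4 P8 similar
  -> R7 @ bar 8 tick 0 v(1,): B3->F4 leap 6st
  -> R7 @ bar 9 tick 0 v(1,): F4->G3 leap 10st

(1, 0, R2, (0, 1))
(3, 0, R2, (0, 1))
(4, 0, R4, (0, 1))
(5, 0, R2, (0, 1))
(8, 0, R2, (0, 1))
(8, 0, R7, (1,))
(9, 0, R7, (1,))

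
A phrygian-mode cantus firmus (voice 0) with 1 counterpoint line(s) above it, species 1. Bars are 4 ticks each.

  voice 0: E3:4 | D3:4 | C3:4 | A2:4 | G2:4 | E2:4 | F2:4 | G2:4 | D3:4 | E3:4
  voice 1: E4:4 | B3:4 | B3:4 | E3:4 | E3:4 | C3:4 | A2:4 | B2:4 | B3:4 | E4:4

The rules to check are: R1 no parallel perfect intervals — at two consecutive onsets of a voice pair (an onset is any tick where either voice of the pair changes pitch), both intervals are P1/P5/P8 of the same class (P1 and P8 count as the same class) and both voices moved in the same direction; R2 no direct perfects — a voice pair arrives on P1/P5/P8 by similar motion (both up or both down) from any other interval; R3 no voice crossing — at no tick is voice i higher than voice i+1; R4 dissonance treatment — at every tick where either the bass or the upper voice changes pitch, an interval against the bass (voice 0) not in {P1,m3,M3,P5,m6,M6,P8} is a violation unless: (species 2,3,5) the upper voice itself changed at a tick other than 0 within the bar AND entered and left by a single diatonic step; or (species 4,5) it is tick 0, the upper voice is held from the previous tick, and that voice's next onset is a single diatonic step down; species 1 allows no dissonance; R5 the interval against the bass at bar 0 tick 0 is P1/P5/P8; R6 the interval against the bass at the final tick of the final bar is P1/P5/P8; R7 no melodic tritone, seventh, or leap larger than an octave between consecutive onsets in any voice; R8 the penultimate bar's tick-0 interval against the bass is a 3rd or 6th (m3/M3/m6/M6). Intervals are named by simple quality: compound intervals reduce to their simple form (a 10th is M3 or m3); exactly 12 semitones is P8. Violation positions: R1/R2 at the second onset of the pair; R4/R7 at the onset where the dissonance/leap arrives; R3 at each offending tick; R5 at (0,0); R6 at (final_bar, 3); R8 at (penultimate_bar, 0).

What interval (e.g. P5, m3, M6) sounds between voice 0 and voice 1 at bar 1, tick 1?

voice 0=D3 voice 1=B3 -> M6

M6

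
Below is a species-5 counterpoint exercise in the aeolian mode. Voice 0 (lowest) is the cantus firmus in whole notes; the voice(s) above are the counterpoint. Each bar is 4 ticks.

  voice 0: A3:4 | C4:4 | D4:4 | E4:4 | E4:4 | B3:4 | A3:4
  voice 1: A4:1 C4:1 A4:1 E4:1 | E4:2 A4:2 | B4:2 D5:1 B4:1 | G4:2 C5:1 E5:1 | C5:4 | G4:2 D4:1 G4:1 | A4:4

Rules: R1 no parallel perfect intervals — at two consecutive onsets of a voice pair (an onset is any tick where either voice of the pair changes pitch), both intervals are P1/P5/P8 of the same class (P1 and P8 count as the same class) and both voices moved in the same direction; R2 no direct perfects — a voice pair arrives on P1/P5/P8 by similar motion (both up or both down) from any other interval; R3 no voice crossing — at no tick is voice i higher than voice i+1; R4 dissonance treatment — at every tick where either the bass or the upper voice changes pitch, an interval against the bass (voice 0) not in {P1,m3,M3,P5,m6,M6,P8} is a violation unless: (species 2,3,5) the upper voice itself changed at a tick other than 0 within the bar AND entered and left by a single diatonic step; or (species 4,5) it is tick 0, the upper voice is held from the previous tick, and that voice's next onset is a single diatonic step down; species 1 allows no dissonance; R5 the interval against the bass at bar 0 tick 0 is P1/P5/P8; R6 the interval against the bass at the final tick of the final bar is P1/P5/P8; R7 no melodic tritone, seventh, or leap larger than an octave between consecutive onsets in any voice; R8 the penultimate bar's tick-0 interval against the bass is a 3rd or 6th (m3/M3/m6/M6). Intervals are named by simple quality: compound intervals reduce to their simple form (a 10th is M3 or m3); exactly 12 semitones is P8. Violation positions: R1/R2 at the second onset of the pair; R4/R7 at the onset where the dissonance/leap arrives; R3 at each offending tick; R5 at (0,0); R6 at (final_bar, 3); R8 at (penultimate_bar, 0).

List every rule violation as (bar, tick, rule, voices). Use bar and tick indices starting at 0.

bar 0: v0=A3 v1=A4 downbeat P8
bar 1: v0=C4 v1=E4 downbeat M3
bar 2: v0=D4 v1=B4 downbeat M6
bar 3: v0=E4 v1=G4 downbeat m3
bar 4: v0=E4 v1=C5 downbeat m6
bar 5: v0=B3 v1=G4 downbeat m6
bar 6: v0=A3 v1=A4 downbeat P8

No violations across 7 bars (A3..A3 vs A4..A4).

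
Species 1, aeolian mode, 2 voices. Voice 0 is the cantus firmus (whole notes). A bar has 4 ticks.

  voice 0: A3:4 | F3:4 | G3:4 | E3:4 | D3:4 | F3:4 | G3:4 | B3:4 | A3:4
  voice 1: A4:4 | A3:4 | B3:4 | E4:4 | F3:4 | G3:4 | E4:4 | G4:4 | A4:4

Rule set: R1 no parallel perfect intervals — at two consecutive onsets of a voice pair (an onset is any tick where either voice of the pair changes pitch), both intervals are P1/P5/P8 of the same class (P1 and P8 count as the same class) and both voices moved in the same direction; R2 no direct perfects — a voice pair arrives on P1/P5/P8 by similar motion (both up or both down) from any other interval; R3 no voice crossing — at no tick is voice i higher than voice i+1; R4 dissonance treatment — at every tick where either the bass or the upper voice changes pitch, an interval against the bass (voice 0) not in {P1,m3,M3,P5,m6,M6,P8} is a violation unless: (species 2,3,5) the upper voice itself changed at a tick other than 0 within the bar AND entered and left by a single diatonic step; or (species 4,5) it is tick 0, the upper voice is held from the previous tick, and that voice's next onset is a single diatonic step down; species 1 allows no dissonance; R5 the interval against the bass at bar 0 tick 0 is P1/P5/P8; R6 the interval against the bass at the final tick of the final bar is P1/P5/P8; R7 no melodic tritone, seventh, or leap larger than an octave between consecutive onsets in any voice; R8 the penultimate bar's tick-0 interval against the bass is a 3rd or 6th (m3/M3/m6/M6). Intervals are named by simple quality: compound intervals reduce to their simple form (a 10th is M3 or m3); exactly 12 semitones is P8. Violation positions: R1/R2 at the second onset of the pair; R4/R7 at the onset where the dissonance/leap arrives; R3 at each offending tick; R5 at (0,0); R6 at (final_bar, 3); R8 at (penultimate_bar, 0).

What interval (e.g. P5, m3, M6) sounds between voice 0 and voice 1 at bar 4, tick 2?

voice 0=D3 voice 1=F3 -> m3

m3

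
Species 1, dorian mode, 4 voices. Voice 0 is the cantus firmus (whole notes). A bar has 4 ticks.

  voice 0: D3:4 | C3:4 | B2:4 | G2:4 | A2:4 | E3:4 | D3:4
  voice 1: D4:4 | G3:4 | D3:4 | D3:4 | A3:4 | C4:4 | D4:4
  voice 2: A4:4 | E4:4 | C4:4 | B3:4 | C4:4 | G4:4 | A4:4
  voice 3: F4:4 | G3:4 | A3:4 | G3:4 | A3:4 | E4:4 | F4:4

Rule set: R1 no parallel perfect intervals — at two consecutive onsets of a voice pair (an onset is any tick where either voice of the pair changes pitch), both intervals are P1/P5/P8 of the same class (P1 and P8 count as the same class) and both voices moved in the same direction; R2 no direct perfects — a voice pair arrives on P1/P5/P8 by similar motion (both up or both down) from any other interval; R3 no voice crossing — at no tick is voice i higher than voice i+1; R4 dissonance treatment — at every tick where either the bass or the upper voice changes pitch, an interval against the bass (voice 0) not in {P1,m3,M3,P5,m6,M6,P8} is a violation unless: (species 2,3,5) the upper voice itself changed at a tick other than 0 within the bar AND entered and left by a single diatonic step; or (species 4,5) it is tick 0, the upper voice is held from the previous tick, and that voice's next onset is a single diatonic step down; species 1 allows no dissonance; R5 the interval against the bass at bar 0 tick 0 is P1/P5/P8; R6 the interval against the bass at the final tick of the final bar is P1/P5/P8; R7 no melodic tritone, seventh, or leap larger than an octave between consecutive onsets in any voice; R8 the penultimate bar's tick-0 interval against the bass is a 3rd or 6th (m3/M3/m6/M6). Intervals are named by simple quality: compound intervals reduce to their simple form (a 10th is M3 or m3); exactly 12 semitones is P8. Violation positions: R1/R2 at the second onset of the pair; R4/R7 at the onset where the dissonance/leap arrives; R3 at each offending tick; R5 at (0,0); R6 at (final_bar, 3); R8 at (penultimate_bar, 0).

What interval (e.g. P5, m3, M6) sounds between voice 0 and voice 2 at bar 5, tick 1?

voice 0=E3 voice 2=G4 -> m3

m3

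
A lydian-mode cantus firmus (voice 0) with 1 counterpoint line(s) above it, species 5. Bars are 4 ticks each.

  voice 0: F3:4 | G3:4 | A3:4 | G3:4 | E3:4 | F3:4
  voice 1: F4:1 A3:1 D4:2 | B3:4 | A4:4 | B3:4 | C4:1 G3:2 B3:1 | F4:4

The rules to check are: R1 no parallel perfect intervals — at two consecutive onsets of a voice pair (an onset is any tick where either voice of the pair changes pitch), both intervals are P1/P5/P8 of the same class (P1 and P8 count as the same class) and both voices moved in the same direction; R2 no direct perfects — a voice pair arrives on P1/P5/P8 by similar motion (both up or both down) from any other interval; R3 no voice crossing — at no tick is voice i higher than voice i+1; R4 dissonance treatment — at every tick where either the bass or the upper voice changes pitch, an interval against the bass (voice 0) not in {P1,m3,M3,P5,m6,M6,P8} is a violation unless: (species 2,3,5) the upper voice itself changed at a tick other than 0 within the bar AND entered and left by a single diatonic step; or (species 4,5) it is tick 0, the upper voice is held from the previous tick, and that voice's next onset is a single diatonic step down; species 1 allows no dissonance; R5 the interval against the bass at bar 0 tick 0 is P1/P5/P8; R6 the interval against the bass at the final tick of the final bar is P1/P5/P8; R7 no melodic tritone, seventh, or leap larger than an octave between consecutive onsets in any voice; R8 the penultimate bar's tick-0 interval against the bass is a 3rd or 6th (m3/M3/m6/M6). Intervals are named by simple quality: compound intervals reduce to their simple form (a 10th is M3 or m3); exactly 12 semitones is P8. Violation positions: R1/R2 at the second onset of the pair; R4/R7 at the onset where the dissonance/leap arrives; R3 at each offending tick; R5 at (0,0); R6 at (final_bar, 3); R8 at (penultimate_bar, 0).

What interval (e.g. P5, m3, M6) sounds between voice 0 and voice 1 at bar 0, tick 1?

voice 0=F3 voice 1=A3 -> M3

M3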